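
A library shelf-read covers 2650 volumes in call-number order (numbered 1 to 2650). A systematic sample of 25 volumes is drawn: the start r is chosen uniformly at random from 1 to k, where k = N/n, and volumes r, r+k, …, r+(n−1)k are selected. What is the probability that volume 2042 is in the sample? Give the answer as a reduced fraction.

k = 2650/25 = 106.
Volume 2042 is selected iff r ≡ 2042 (mod 106); exactly one such r in {1,…,106}.
Inclusion probability = 1/106.

1/106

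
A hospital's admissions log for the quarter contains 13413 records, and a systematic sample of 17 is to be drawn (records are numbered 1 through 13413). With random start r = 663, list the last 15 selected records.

2241, 3030, 3819, 4608, 5397, 6186, 6975, 7764, 8553, 9342, 10131, 10920, 11709, 12498, 13287

k = N/n = 13413/17 = 789
3rd selection = 663 + 2×789 = 2241
4th: 2241 + 789 = 3030
5th: 3030 + 789 = 3819
6th: 3819 + 789 = 4608
7th: 4608 + 789 = 5397
8th: 5397 + 789 = 6186
9th: 6186 + 789 = 6975
10th: 6975 + 789 = 7764
11th: 7764 + 789 = 8553
12th: 8553 + 789 = 9342
13th: 9342 + 789 = 10131
14th: 10131 + 789 = 10920
15th: 10920 + 789 = 11709
16th: 11709 + 789 = 12498
17th: 12498 + 789 = 13287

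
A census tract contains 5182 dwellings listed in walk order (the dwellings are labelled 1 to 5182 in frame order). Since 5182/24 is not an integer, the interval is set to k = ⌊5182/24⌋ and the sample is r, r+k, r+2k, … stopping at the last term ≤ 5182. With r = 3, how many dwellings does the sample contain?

25

k = ⌊5182/24⌋ = 215
Achieved size = ⌊(5182 − 3)/215⌋ + 1 = ⌊5179/215⌋ + 1 = 24 + 1 = 25
(last selection: 3 + 24×215 = 5163 ≤ 5182; next would be 5378 > 5182)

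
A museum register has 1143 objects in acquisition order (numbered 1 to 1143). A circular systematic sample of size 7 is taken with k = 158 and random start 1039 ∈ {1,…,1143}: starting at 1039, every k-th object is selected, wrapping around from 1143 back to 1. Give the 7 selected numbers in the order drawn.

1039, 54, 212, 370, 528, 686, 844

Selection 1: 1039
Selection 2: 1039 + 158 = 1197 → 1197 − 1143 = 54
Selection 3: 54 + 158 = 212
Selection 4: 212 + 158 = 370
Selection 5: 370 + 158 = 528
Selection 6: 528 + 158 = 686
Selection 7: 686 + 158 = 844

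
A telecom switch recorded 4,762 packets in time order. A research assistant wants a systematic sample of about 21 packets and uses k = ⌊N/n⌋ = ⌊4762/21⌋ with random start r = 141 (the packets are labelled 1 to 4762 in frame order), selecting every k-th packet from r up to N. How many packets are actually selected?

21

k = ⌊4762/21⌋ = 226
Achieved size = ⌊(4762 − 141)/226⌋ + 1 = ⌊4621/226⌋ + 1 = 20 + 1 = 21
(last selection: 141 + 20×226 = 4661 ≤ 4762; next would be 4887 > 4762)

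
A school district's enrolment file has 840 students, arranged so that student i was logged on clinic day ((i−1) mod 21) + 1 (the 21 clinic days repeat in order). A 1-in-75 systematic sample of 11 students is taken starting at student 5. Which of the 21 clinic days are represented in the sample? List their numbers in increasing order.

Consecutive selections differ by k = 75, so their clinic day numbers differ by 75 mod 21 = 12.
gcd(75, 21) = 3, so the sample visits 21/3 = 7 distinct residues mod 21.
Start 5 is clinic day 5; the clinic days hit are 2, 5, 8, 11, 14, 17, 20.

2, 5, 8, 11, 14, 17, 20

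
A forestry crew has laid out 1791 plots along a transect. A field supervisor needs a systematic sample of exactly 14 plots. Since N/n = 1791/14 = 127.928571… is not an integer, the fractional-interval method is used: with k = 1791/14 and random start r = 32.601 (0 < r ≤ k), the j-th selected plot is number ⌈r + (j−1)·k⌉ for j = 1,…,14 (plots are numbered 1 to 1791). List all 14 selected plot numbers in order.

33, 161, 289, 417, 545, 673, 801, 929, 1057, 1184, 1312, 1440, 1568, 1696

j=1: r + 0k = 32.601 → ⌈·⌉ = 33
j=2: r + 1k = 160.529571… → ⌈·⌉ = 161
j=3: r + 2k = 288.458142… → ⌈·⌉ = 289
j=4: r + 3k = 416.386714… → ⌈·⌉ = 417
j=5: r + 4k = 544.315285… → ⌈·⌉ = 545
j=6: r + 5k = 672.243857… → ⌈·⌉ = 673
j=7: r + 6k = 800.172428… → ⌈·⌉ = 801
j=8: r + 7k = 928.101 → ⌈·⌉ = 929
j=9: r + 8k = 1056.029571… → ⌈·⌉ = 1057
j=10: r + 9k = 1183.958142… → ⌈·⌉ = 1184
j=11: r + 10k = 1311.886714… → ⌈·⌉ = 1312
j=12: r + 11k = 1439.815285… → ⌈·⌉ = 1440
j=13: r + 12k = 1567.743857… → ⌈·⌉ = 1568
j=14: r + 13k = 1695.672428… → ⌈·⌉ = 1696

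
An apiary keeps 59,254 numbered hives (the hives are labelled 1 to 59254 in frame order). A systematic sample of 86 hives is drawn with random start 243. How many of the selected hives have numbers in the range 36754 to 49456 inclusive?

k = 59254/86 = 689
First selection ≥ 36754: 243 + ⌈(36754−243)/689⌉·689 = 243 + 53×689 = 36760
Last selection ≤ 49456: 243 + ⌊(49456−243)/689⌋·689 = 243 + 71×689 = 49162
Count = 71 − 53 + 1 = 19

19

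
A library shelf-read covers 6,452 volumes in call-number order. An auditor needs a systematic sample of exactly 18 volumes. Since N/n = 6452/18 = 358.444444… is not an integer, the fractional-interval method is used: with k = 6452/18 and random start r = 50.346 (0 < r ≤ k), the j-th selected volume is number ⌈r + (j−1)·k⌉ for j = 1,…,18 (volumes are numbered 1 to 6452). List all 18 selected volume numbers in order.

51, 409, 768, 1126, 1485, 1843, 2202, 2560, 2918, 3277, 3635, 3994, 4352, 4711, 5069, 5428, 5786, 6144

j=1: r + 0k = 50.346 → ⌈·⌉ = 51
j=2: r + 1k = 408.790444… → ⌈·⌉ = 409
j=3: r + 2k = 767.234888… → ⌈·⌉ = 768
j=4: r + 3k = 1125.679333… → ⌈·⌉ = 1126
j=5: r + 4k = 1484.123777… → ⌈·⌉ = 1485
j=6: r + 5k = 1842.568222… → ⌈·⌉ = 1843
j=7: r + 6k = 2201.012666… → ⌈·⌉ = 2202
j=8: r + 7k = 2559.457111… → ⌈·⌉ = 2560
j=9: r + 8k = 2917.901555… → ⌈·⌉ = 2918
j=10: r + 9k = 3276.346 → ⌈·⌉ = 3277
j=11: r + 10k = 3634.790444… → ⌈·⌉ = 3635
j=12: r + 11k = 3993.234888… → ⌈·⌉ = 3994
j=13: r + 12k = 4351.679333… → ⌈·⌉ = 4352
j=14: r + 13k = 4710.123777… → ⌈·⌉ = 4711
j=15: r + 14k = 5068.568222… → ⌈·⌉ = 5069
j=16: r + 15k = 5427.012666… → ⌈·⌉ = 5428
j=17: r + 16k = 5785.457111… → ⌈·⌉ = 5786
j=18: r + 17k = 6143.901555… → ⌈·⌉ = 6144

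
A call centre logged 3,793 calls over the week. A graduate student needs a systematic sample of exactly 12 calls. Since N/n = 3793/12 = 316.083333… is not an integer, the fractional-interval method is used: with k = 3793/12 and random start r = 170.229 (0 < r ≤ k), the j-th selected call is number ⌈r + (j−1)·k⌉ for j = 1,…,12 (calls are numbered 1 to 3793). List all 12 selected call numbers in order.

171, 487, 803, 1119, 1435, 1751, 2067, 2383, 2699, 3015, 3332, 3648

j=1: r + 0k = 170.229 → ⌈·⌉ = 171
j=2: r + 1k = 486.312333… → ⌈·⌉ = 487
j=3: r + 2k = 802.395666… → ⌈·⌉ = 803
j=4: r + 3k = 1118.479 → ⌈·⌉ = 1119
j=5: r + 4k = 1434.562333… → ⌈·⌉ = 1435
j=6: r + 5k = 1750.645666… → ⌈·⌉ = 1751
j=7: r + 6k = 2066.729 → ⌈·⌉ = 2067
j=8: r + 7k = 2382.812333… → ⌈·⌉ = 2383
j=9: r + 8k = 2698.895666… → ⌈·⌉ = 2699
j=10: r + 9k = 3014.979 → ⌈·⌉ = 3015
j=11: r + 10k = 3331.062333… → ⌈·⌉ = 3332
j=12: r + 11k = 3647.145666… → ⌈·⌉ = 3648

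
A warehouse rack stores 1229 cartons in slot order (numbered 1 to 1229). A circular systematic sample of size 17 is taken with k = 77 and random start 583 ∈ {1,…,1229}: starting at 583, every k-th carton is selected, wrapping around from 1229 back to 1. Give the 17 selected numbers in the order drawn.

583, 660, 737, 814, 891, 968, 1045, 1122, 1199, 47, 124, 201, 278, 355, 432, 509, 586

Selection 1: 583
Selection 2: 583 + 77 = 660
Selection 3: 660 + 77 = 737
Selection 4: 737 + 77 = 814
Selection 5: 814 + 77 = 891
Selection 6: 891 + 77 = 968
Selection 7: 968 + 77 = 1045
Selection 8: 1045 + 77 = 1122
Selection 9: 1122 + 77 = 1199
Selection 10: 1199 + 77 = 1276 → 1276 − 1229 = 47
Selection 11: 47 + 77 = 124
Selection 12: 124 + 77 = 201
Selection 13: 201 + 77 = 278
Selection 14: 278 + 77 = 355
Selection 15: 355 + 77 = 432
Selection 16: 432 + 77 = 509
Selection 17: 509 + 77 = 586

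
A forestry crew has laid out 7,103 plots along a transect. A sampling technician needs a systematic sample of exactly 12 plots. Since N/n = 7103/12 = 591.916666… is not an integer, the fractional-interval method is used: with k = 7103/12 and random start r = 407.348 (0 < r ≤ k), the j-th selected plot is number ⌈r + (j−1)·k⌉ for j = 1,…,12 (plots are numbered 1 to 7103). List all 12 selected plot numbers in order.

j=1: r + 0k = 407.348 → ⌈·⌉ = 408
j=2: r + 1k = 999.264666… → ⌈·⌉ = 1000
j=3: r + 2k = 1591.181333… → ⌈·⌉ = 1592
j=4: r + 3k = 2183.098 → ⌈·⌉ = 2184
j=5: r + 4k = 2775.014666… → ⌈·⌉ = 2776
j=6: r + 5k = 3366.931333… → ⌈·⌉ = 3367
j=7: r + 6k = 3958.848 → ⌈·⌉ = 3959
j=8: r + 7k = 4550.764666… → ⌈·⌉ = 4551
j=9: r + 8k = 5142.681333… → ⌈·⌉ = 5143
j=10: r + 9k = 5734.598 → ⌈·⌉ = 5735
j=11: r + 10k = 6326.514666… → ⌈·⌉ = 6327
j=12: r + 11k = 6918.431333… → ⌈·⌉ = 6919

408, 1000, 1592, 2184, 2776, 3367, 3959, 4551, 5143, 5735, 6327, 6919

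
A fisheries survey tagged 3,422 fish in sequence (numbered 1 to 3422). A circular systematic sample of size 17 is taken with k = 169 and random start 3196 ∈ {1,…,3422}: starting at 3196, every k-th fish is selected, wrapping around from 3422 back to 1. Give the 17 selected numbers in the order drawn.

3196, 3365, 112, 281, 450, 619, 788, 957, 1126, 1295, 1464, 1633, 1802, 1971, 2140, 2309, 2478

Selection 1: 3196
Selection 2: 3196 + 169 = 3365
Selection 3: 3365 + 169 = 3534 → 3534 − 3422 = 112
Selection 4: 112 + 169 = 281
Selection 5: 281 + 169 = 450
Selection 6: 450 + 169 = 619
Selection 7: 619 + 169 = 788
Selection 8: 788 + 169 = 957
Selection 9: 957 + 169 = 1126
Selection 10: 1126 + 169 = 1295
Selection 11: 1295 + 169 = 1464
Selection 12: 1464 + 169 = 1633
Selection 13: 1633 + 169 = 1802
Selection 14: 1802 + 169 = 1971
Selection 15: 1971 + 169 = 2140
Selection 16: 2140 + 169 = 2309
Selection 17: 2309 + 169 = 2478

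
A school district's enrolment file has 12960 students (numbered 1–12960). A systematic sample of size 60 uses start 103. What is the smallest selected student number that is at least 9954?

k = 12960/60 = 216
Steps past start: ⌈(9954 − 103)/216⌉ = ⌈9851/216⌉ = 46
Selected student: 103 + 46×216 = 10039

10039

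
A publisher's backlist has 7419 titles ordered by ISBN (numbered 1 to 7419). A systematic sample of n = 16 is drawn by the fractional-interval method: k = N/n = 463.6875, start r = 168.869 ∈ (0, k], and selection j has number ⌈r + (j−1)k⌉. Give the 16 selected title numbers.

169, 633, 1097, 1560, 2024, 2488, 2951, 3415, 3879, 4343, 4806, 5270, 5734, 6197, 6661, 7125

j=1: r + 0k = 168.869 → ⌈·⌉ = 169
j=2: r + 1k = 632.5565 → ⌈·⌉ = 633
j=3: r + 2k = 1096.244 → ⌈·⌉ = 1097
j=4: r + 3k = 1559.9315 → ⌈·⌉ = 1560
j=5: r + 4k = 2023.619 → ⌈·⌉ = 2024
j=6: r + 5k = 2487.3065 → ⌈·⌉ = 2488
j=7: r + 6k = 2950.994 → ⌈·⌉ = 2951
j=8: r + 7k = 3414.6815 → ⌈·⌉ = 3415
j=9: r + 8k = 3878.369 → ⌈·⌉ = 3879
j=10: r + 9k = 4342.0565 → ⌈·⌉ = 4343
j=11: r + 10k = 4805.744 → ⌈·⌉ = 4806
j=12: r + 11k = 5269.4315 → ⌈·⌉ = 5270
j=13: r + 12k = 5733.119 → ⌈·⌉ = 5734
j=14: r + 13k = 6196.8065 → ⌈·⌉ = 6197
j=15: r + 14k = 6660.494 → ⌈·⌉ = 6661
j=16: r + 15k = 7124.1815 → ⌈·⌉ = 7125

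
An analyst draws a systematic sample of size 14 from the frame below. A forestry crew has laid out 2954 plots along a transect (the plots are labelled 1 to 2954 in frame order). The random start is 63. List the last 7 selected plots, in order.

1540, 1751, 1962, 2173, 2384, 2595, 2806

k = N/n = 2954/14 = 211
8th selection = 63 + 7×211 = 1540
9th: 1540 + 211 = 1751
10th: 1751 + 211 = 1962
11th: 1962 + 211 = 2173
12th: 2173 + 211 = 2384
13th: 2384 + 211 = 2595
14th: 2595 + 211 = 2806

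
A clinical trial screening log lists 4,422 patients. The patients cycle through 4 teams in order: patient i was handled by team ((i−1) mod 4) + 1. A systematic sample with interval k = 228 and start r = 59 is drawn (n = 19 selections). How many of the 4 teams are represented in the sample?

1

Consecutive selections differ by k = 228, so their team numbers differ by 228 mod 4 = 0.
gcd(228, 4) = 4, so the sample visits 4/4 = 1 distinct residues mod 4.
Start 59 is team 3; the teams hit are 3.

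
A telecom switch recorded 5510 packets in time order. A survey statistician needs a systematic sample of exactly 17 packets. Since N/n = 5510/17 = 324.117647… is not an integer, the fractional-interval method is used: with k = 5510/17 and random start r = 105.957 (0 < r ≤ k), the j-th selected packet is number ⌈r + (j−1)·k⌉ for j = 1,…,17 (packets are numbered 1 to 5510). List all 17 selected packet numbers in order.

106, 431, 755, 1079, 1403, 1727, 2051, 2375, 2699, 3024, 3348, 3672, 3996, 4320, 4644, 4968, 5292

j=1: r + 0k = 105.957 → ⌈·⌉ = 106
j=2: r + 1k = 430.074647… → ⌈·⌉ = 431
j=3: r + 2k = 754.192294… → ⌈·⌉ = 755
j=4: r + 3k = 1078.309941… → ⌈·⌉ = 1079
j=5: r + 4k = 1402.427588… → ⌈·⌉ = 1403
j=6: r + 5k = 1726.545235… → ⌈·⌉ = 1727
j=7: r + 6k = 2050.662882… → ⌈·⌉ = 2051
j=8: r + 7k = 2374.780529… → ⌈·⌉ = 2375
j=9: r + 8k = 2698.898176… → ⌈·⌉ = 2699
j=10: r + 9k = 3023.015823… → ⌈·⌉ = 3024
j=11: r + 10k = 3347.133470… → ⌈·⌉ = 3348
j=12: r + 11k = 3671.251117… → ⌈·⌉ = 3672
j=13: r + 12k = 3995.368764… → ⌈·⌉ = 3996
j=14: r + 13k = 4319.486411… → ⌈·⌉ = 4320
j=15: r + 14k = 4643.604058… → ⌈·⌉ = 4644
j=16: r + 15k = 4967.721705… → ⌈·⌉ = 4968
j=17: r + 16k = 5291.839352… → ⌈·⌉ = 5292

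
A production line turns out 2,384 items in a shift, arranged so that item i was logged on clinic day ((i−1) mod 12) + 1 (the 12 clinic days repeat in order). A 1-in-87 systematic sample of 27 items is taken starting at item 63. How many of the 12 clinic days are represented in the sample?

Consecutive selections differ by k = 87, so their clinic day numbers differ by 87 mod 12 = 3.
gcd(87, 12) = 3, so the sample visits 12/3 = 4 distinct residues mod 12.
Start 63 is clinic day 3; the clinic days hit are 3, 6, 9, 12.

4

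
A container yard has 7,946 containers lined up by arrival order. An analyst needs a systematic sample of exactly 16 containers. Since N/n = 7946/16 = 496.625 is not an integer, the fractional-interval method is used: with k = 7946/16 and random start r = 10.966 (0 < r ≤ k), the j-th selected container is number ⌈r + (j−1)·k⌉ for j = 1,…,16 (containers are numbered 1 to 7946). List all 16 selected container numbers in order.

11, 508, 1005, 1501, 1998, 2495, 2991, 3488, 3984, 4481, 4978, 5474, 5971, 6468, 6964, 7461

j=1: r + 0k = 10.966 → ⌈·⌉ = 11
j=2: r + 1k = 507.591 → ⌈·⌉ = 508
j=3: r + 2k = 1004.216 → ⌈·⌉ = 1005
j=4: r + 3k = 1500.841 → ⌈·⌉ = 1501
j=5: r + 4k = 1997.466 → ⌈·⌉ = 1998
j=6: r + 5k = 2494.091 → ⌈·⌉ = 2495
j=7: r + 6k = 2990.716 → ⌈·⌉ = 2991
j=8: r + 7k = 3487.341 → ⌈·⌉ = 3488
j=9: r + 8k = 3983.966 → ⌈·⌉ = 3984
j=10: r + 9k = 4480.591 → ⌈·⌉ = 4481
j=11: r + 10k = 4977.216 → ⌈·⌉ = 4978
j=12: r + 11k = 5473.841 → ⌈·⌉ = 5474
j=13: r + 12k = 5970.466 → ⌈·⌉ = 5971
j=14: r + 13k = 6467.091 → ⌈·⌉ = 6468
j=15: r + 14k = 6963.716 → ⌈·⌉ = 6964
j=16: r + 15k = 7460.341 → ⌈·⌉ = 7461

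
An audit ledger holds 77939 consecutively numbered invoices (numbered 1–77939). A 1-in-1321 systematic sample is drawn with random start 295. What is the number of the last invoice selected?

76913

k = 1321
59th selection = r + (59−1)·k = 295 + 58×1321 = 295 + 76618 = 76913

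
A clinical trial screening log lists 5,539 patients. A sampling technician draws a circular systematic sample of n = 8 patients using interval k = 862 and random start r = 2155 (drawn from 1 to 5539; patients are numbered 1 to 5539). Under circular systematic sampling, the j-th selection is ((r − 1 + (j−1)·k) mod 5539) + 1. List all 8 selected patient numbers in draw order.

2155, 3017, 3879, 4741, 64, 926, 1788, 2650

Selection 1: 2155
Selection 2: 2155 + 862 = 3017
Selection 3: 3017 + 862 = 3879
Selection 4: 3879 + 862 = 4741
Selection 5: 4741 + 862 = 5603 → 5603 − 5539 = 64
Selection 6: 64 + 862 = 926
Selection 7: 926 + 862 = 1788
Selection 8: 1788 + 862 = 2650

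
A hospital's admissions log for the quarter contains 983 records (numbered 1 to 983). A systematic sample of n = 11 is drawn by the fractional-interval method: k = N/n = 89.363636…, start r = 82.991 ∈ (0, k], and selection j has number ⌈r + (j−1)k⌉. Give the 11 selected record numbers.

83, 173, 262, 352, 441, 530, 620, 709, 798, 888, 977

j=1: r + 0k = 82.991 → ⌈·⌉ = 83
j=2: r + 1k = 172.354636… → ⌈·⌉ = 173
j=3: r + 2k = 261.718272… → ⌈·⌉ = 262
j=4: r + 3k = 351.081909… → ⌈·⌉ = 352
j=5: r + 4k = 440.445545… → ⌈·⌉ = 441
j=6: r + 5k = 529.809181… → ⌈·⌉ = 530
j=7: r + 6k = 619.172818… → ⌈·⌉ = 620
j=8: r + 7k = 708.536454… → ⌈·⌉ = 709
j=9: r + 8k = 797.900090… → ⌈·⌉ = 798
j=10: r + 9k = 887.263727… → ⌈·⌉ = 888
j=11: r + 10k = 976.627363… → ⌈·⌉ = 977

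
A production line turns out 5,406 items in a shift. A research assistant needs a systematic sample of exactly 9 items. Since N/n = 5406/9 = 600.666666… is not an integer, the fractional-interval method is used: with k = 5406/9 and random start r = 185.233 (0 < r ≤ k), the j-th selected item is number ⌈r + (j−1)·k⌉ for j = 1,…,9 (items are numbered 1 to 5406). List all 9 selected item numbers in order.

j=1: r + 0k = 185.233 → ⌈·⌉ = 186
j=2: r + 1k = 785.899666… → ⌈·⌉ = 786
j=3: r + 2k = 1386.566333… → ⌈·⌉ = 1387
j=4: r + 3k = 1987.233 → ⌈·⌉ = 1988
j=5: r + 4k = 2587.899666… → ⌈·⌉ = 2588
j=6: r + 5k = 3188.566333… → ⌈·⌉ = 3189
j=7: r + 6k = 3789.233 → ⌈·⌉ = 3790
j=8: r + 7k = 4389.899666… → ⌈·⌉ = 4390
j=9: r + 8k = 4990.566333… → ⌈·⌉ = 4991

186, 786, 1387, 1988, 2588, 3189, 3790, 4390, 4991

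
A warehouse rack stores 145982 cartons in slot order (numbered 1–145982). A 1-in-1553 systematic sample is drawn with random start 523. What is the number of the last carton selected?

144952

k = 1553
94th selection = r + (94−1)·k = 523 + 93×1553 = 523 + 144429 = 144952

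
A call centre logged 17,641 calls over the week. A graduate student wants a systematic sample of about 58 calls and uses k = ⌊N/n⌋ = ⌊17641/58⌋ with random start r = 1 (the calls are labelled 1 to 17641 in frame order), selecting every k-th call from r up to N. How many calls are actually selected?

k = ⌊17641/58⌋ = 304
Achieved size = ⌊(17641 − 1)/304⌋ + 1 = ⌊17640/304⌋ + 1 = 58 + 1 = 59
(last selection: 1 + 58×304 = 17633 ≤ 17641; next would be 17937 > 17641)

59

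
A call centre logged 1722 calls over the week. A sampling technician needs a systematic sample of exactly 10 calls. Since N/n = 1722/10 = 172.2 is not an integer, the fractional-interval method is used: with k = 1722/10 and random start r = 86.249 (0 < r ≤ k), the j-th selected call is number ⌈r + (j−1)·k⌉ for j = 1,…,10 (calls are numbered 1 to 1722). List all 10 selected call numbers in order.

87, 259, 431, 603, 776, 948, 1120, 1292, 1464, 1637

j=1: r + 0k = 86.249 → ⌈·⌉ = 87
j=2: r + 1k = 258.449 → ⌈·⌉ = 259
j=3: r + 2k = 430.649 → ⌈·⌉ = 431
j=4: r + 3k = 602.849 → ⌈·⌉ = 603
j=5: r + 4k = 775.049 → ⌈·⌉ = 776
j=6: r + 5k = 947.249 → ⌈·⌉ = 948
j=7: r + 6k = 1119.449 → ⌈·⌉ = 1120
j=8: r + 7k = 1291.649 → ⌈·⌉ = 1292
j=9: r + 8k = 1463.849 → ⌈·⌉ = 1464
j=10: r + 9k = 1636.049 → ⌈·⌉ = 1637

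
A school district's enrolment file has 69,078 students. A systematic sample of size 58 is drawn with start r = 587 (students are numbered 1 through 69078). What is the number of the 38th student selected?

k = 69078/58 = 1191
38th selection = r + (38−1)·k = 587 + 37×1191 = 587 + 44067 = 44654

44654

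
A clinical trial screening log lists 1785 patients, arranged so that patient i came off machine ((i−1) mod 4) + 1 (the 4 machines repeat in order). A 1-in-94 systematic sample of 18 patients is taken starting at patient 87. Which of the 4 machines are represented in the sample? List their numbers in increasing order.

Consecutive selections differ by k = 94, so their machine numbers differ by 94 mod 4 = 2.
gcd(94, 4) = 2, so the sample visits 4/2 = 2 distinct residues mod 4.
Start 87 is machine 3; the machines hit are 1, 3.

1, 3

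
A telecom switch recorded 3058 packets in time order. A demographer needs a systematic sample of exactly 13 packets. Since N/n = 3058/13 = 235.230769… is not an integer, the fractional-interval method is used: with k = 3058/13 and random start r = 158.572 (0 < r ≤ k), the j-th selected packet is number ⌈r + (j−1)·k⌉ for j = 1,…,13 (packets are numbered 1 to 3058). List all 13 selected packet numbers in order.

j=1: r + 0k = 158.572 → ⌈·⌉ = 159
j=2: r + 1k = 393.802769… → ⌈·⌉ = 394
j=3: r + 2k = 629.033538… → ⌈·⌉ = 630
j=4: r + 3k = 864.264307… → ⌈·⌉ = 865
j=5: r + 4k = 1099.495076… → ⌈·⌉ = 1100
j=6: r + 5k = 1334.725846… → ⌈·⌉ = 1335
j=7: r + 6k = 1569.956615… → ⌈·⌉ = 1570
j=8: r + 7k = 1805.187384… → ⌈·⌉ = 1806
j=9: r + 8k = 2040.418153… → ⌈·⌉ = 2041
j=10: r + 9k = 2275.648923… → ⌈·⌉ = 2276
j=11: r + 10k = 2510.879692… → ⌈·⌉ = 2511
j=12: r + 11k = 2746.110461… → ⌈·⌉ = 2747
j=13: r + 12k = 2981.341230… → ⌈·⌉ = 2982

159, 394, 630, 865, 1100, 1335, 1570, 1806, 2041, 2276, 2511, 2747, 2982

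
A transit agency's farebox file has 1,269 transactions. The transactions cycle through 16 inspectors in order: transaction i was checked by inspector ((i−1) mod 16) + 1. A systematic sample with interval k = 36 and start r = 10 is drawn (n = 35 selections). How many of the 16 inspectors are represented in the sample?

Consecutive selections differ by k = 36, so their inspector numbers differ by 36 mod 16 = 4.
gcd(36, 16) = 4, so the sample visits 16/4 = 4 distinct residues mod 16.
Start 10 is inspector 10; the inspectors hit are 2, 6, 10, 14.

4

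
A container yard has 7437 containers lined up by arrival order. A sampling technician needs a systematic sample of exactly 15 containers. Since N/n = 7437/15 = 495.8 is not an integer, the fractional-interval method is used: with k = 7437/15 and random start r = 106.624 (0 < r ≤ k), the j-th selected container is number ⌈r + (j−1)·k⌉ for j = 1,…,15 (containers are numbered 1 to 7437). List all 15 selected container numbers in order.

j=1: r + 0k = 106.624 → ⌈·⌉ = 107
j=2: r + 1k = 602.424 → ⌈·⌉ = 603
j=3: r + 2k = 1098.224 → ⌈·⌉ = 1099
j=4: r + 3k = 1594.024 → ⌈·⌉ = 1595
j=5: r + 4k = 2089.824 → ⌈·⌉ = 2090
j=6: r + 5k = 2585.624 → ⌈·⌉ = 2586
j=7: r + 6k = 3081.424 → ⌈·⌉ = 3082
j=8: r + 7k = 3577.224 → ⌈·⌉ = 3578
j=9: r + 8k = 4073.024 → ⌈·⌉ = 4074
j=10: r + 9k = 4568.824 → ⌈·⌉ = 4569
j=11: r + 10k = 5064.624 → ⌈·⌉ = 5065
j=12: r + 11k = 5560.424 → ⌈·⌉ = 5561
j=13: r + 12k = 6056.224 → ⌈·⌉ = 6057
j=14: r + 13k = 6552.024 → ⌈·⌉ = 6553
j=15: r + 14k = 7047.824 → ⌈·⌉ = 7048

107, 603, 1099, 1595, 2090, 2586, 3082, 3578, 4074, 4569, 5065, 5561, 6057, 6553, 7048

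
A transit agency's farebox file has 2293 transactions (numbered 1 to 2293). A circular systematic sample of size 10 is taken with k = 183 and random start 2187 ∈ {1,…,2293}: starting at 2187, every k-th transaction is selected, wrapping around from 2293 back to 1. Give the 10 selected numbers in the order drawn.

2187, 77, 260, 443, 626, 809, 992, 1175, 1358, 1541

Selection 1: 2187
Selection 2: 2187 + 183 = 2370 → 2370 − 2293 = 77
Selection 3: 77 + 183 = 260
Selection 4: 260 + 183 = 443
Selection 5: 443 + 183 = 626
Selection 6: 626 + 183 = 809
Selection 7: 809 + 183 = 992
Selection 8: 992 + 183 = 1175
Selection 9: 1175 + 183 = 1358
Selection 10: 1358 + 183 = 1541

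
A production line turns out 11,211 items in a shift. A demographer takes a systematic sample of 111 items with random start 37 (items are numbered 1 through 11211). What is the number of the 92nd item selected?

k = 11211/111 = 101
92nd selection = r + (92−1)·k = 37 + 91×101 = 37 + 9191 = 9228

9228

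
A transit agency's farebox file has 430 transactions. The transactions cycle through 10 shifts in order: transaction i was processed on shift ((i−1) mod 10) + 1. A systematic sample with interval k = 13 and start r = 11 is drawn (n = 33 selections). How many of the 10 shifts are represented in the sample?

10

Consecutive selections differ by k = 13, so their shift numbers differ by 13 mod 10 = 3.
gcd(13, 10) = 1, so the sample visits 10/1 = 10 distinct residues mod 10.
Start 11 is shift 1; the shifts hit are 1, 2, 3, 4, 5, 6, 7, 8, 9, 10.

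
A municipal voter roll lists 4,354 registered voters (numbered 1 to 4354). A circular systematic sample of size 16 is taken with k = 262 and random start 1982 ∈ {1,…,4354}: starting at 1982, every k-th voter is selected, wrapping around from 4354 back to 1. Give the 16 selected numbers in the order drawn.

Selection 1: 1982
Selection 2: 1982 + 262 = 2244
Selection 3: 2244 + 262 = 2506
Selection 4: 2506 + 262 = 2768
Selection 5: 2768 + 262 = 3030
Selection 6: 3030 + 262 = 3292
Selection 7: 3292 + 262 = 3554
Selection 8: 3554 + 262 = 3816
Selection 9: 3816 + 262 = 4078
Selection 10: 4078 + 262 = 4340
Selection 11: 4340 + 262 = 4602 → 4602 − 4354 = 248
Selection 12: 248 + 262 = 510
Selection 13: 510 + 262 = 772
Selection 14: 772 + 262 = 1034
Selection 15: 1034 + 262 = 1296
Selection 16: 1296 + 262 = 1558

1982, 2244, 2506, 2768, 3030, 3292, 3554, 3816, 4078, 4340, 248, 510, 772, 1034, 1296, 1558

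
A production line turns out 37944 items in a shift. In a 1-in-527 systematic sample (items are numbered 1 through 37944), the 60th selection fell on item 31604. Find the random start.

511

k = 527
r = 31604 − (60−1)×527 = 31604 − 31093 = 511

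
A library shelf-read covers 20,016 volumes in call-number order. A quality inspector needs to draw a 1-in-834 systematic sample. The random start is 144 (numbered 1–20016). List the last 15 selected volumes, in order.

10th selection = 144 + 9×834 = 7650
11th: 7650 + 834 = 8484
12th: 8484 + 834 = 9318
13th: 9318 + 834 = 10152
14th: 10152 + 834 = 10986
15th: 10986 + 834 = 11820
16th: 11820 + 834 = 12654
17th: 12654 + 834 = 13488
18th: 13488 + 834 = 14322
19th: 14322 + 834 = 15156
20th: 15156 + 834 = 15990
21st: 15990 + 834 = 16824
22nd: 16824 + 834 = 17658
23rd: 17658 + 834 = 18492
24th: 18492 + 834 = 19326

7650, 8484, 9318, 10152, 10986, 11820, 12654, 13488, 14322, 15156, 15990, 16824, 17658, 18492, 19326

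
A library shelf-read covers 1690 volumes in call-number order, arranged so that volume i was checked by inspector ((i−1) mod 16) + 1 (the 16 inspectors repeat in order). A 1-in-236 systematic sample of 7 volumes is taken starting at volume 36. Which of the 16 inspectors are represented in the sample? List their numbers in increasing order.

Consecutive selections differ by k = 236, so their inspector numbers differ by 236 mod 16 = 12.
gcd(236, 16) = 4, so the sample visits 16/4 = 4 distinct residues mod 16.
Start 36 is inspector 4; the inspectors hit are 4, 8, 12, 16.

4, 8, 12, 16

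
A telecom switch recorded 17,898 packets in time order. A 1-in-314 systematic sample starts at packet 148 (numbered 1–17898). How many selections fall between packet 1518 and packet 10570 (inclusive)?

k = 314
First selection ≥ 1518: 148 + ⌈(1518−148)/314⌉·314 = 148 + 5×314 = 1718
Last selection ≤ 10570: 148 + ⌊(10570−148)/314⌋·314 = 148 + 33×314 = 10510
Count = 33 − 5 + 1 = 29

29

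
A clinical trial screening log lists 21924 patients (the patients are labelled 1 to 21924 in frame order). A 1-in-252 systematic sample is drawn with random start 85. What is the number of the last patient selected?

k = 252
87th selection = r + (87−1)·k = 85 + 86×252 = 85 + 21672 = 21757

21757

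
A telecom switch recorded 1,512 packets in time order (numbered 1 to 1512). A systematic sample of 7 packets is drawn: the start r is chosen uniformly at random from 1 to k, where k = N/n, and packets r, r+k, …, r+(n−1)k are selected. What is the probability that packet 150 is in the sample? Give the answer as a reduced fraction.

k = 1512/7 = 216.
Packet 150 is selected iff r ≡ 150 (mod 216); exactly one such r in {1,…,216}.
Inclusion probability = 1/216.

1/216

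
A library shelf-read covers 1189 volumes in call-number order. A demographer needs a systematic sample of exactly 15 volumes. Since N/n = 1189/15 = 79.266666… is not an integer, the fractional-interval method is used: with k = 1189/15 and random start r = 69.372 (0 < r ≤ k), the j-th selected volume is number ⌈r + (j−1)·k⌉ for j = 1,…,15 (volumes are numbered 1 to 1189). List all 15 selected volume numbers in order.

j=1: r + 0k = 69.372 → ⌈·⌉ = 70
j=2: r + 1k = 148.638666… → ⌈·⌉ = 149
j=3: r + 2k = 227.905333… → ⌈·⌉ = 228
j=4: r + 3k = 307.172 → ⌈·⌉ = 308
j=5: r + 4k = 386.438666… → ⌈·⌉ = 387
j=6: r + 5k = 465.705333… → ⌈·⌉ = 466
j=7: r + 6k = 544.972 → ⌈·⌉ = 545
j=8: r + 7k = 624.238666… → ⌈·⌉ = 625
j=9: r + 8k = 703.505333… → ⌈·⌉ = 704
j=10: r + 9k = 782.772 → ⌈·⌉ = 783
j=11: r + 10k = 862.038666… → ⌈·⌉ = 863
j=12: r + 11k = 941.305333… → ⌈·⌉ = 942
j=13: r + 12k = 1020.572 → ⌈·⌉ = 1021
j=14: r + 13k = 1099.838666… → ⌈·⌉ = 1100
j=15: r + 14k = 1179.105333… → ⌈·⌉ = 1180

70, 149, 228, 308, 387, 466, 545, 625, 704, 783, 863, 942, 1021, 1100, 1180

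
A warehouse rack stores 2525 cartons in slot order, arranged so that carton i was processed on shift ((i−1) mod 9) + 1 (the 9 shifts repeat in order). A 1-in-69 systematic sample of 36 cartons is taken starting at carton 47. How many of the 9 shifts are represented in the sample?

Consecutive selections differ by k = 69, so their shift numbers differ by 69 mod 9 = 6.
gcd(69, 9) = 3, so the sample visits 9/3 = 3 distinct residues mod 9.
Start 47 is shift 2; the shifts hit are 2, 5, 8.

3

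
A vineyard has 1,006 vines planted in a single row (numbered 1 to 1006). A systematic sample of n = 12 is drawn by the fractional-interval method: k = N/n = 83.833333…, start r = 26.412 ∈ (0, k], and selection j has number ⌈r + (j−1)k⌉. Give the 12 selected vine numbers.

j=1: r + 0k = 26.412 → ⌈·⌉ = 27
j=2: r + 1k = 110.245333… → ⌈·⌉ = 111
j=3: r + 2k = 194.078666… → ⌈·⌉ = 195
j=4: r + 3k = 277.912 → ⌈·⌉ = 278
j=5: r + 4k = 361.745333… → ⌈·⌉ = 362
j=6: r + 5k = 445.578666… → ⌈·⌉ = 446
j=7: r + 6k = 529.412 → ⌈·⌉ = 530
j=8: r + 7k = 613.245333… → ⌈·⌉ = 614
j=9: r + 8k = 697.078666… → ⌈·⌉ = 698
j=10: r + 9k = 780.912 → ⌈·⌉ = 781
j=11: r + 10k = 864.745333… → ⌈·⌉ = 865
j=12: r + 11k = 948.578666… → ⌈·⌉ = 949

27, 111, 195, 278, 362, 446, 530, 614, 698, 781, 865, 949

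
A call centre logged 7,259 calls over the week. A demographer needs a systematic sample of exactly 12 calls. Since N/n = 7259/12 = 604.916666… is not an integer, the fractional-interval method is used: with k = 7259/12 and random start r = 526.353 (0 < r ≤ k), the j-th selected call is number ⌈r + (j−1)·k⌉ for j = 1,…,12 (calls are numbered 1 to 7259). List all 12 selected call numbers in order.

j=1: r + 0k = 526.353 → ⌈·⌉ = 527
j=2: r + 1k = 1131.269666… → ⌈·⌉ = 1132
j=3: r + 2k = 1736.186333… → ⌈·⌉ = 1737
j=4: r + 3k = 2341.103 → ⌈·⌉ = 2342
j=5: r + 4k = 2946.019666… → ⌈·⌉ = 2947
j=6: r + 5k = 3550.936333… → ⌈·⌉ = 3551
j=7: r + 6k = 4155.853 → ⌈·⌉ = 4156
j=8: r + 7k = 4760.769666… → ⌈·⌉ = 4761
j=9: r + 8k = 5365.686333… → ⌈·⌉ = 5366
j=10: r + 9k = 5970.603 → ⌈·⌉ = 5971
j=11: r + 10k = 6575.519666… → ⌈·⌉ = 6576
j=12: r + 11k = 7180.436333… → ⌈·⌉ = 7181

527, 1132, 1737, 2342, 2947, 3551, 4156, 4761, 5366, 5971, 6576, 7181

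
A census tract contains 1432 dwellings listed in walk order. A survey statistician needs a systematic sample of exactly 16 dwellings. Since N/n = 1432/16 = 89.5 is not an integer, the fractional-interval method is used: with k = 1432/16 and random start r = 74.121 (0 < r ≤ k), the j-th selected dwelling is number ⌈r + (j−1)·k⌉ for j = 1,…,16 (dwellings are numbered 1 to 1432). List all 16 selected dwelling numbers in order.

75, 164, 254, 343, 433, 522, 612, 701, 791, 880, 970, 1059, 1149, 1238, 1328, 1417

j=1: r + 0k = 74.121 → ⌈·⌉ = 75
j=2: r + 1k = 163.621 → ⌈·⌉ = 164
j=3: r + 2k = 253.121 → ⌈·⌉ = 254
j=4: r + 3k = 342.621 → ⌈·⌉ = 343
j=5: r + 4k = 432.121 → ⌈·⌉ = 433
j=6: r + 5k = 521.621 → ⌈·⌉ = 522
j=7: r + 6k = 611.121 → ⌈·⌉ = 612
j=8: r + 7k = 700.621 → ⌈·⌉ = 701
j=9: r + 8k = 790.121 → ⌈·⌉ = 791
j=10: r + 9k = 879.621 → ⌈·⌉ = 880
j=11: r + 10k = 969.121 → ⌈·⌉ = 970
j=12: r + 11k = 1058.621 → ⌈·⌉ = 1059
j=13: r + 12k = 1148.121 → ⌈·⌉ = 1149
j=14: r + 13k = 1237.621 → ⌈·⌉ = 1238
j=15: r + 14k = 1327.121 → ⌈·⌉ = 1328
j=16: r + 15k = 1416.621 → ⌈·⌉ = 1417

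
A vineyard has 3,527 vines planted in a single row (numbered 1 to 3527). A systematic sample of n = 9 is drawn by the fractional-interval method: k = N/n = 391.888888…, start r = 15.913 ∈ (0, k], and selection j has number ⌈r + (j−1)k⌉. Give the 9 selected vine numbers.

j=1: r + 0k = 15.913 → ⌈·⌉ = 16
j=2: r + 1k = 407.801888… → ⌈·⌉ = 408
j=3: r + 2k = 799.690777… → ⌈·⌉ = 800
j=4: r + 3k = 1191.579666… → ⌈·⌉ = 1192
j=5: r + 4k = 1583.468555… → ⌈·⌉ = 1584
j=6: r + 5k = 1975.357444… → ⌈·⌉ = 1976
j=7: r + 6k = 2367.246333… → ⌈·⌉ = 2368
j=8: r + 7k = 2759.135222… → ⌈·⌉ = 2760
j=9: r + 8k = 3151.024111… → ⌈·⌉ = 3152

16, 408, 800, 1192, 1584, 1976, 2368, 2760, 3152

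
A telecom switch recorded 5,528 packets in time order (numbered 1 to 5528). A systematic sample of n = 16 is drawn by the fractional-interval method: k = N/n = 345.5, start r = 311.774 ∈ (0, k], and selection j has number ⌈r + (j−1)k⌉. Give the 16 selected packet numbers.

j=1: r + 0k = 311.774 → ⌈·⌉ = 312
j=2: r + 1k = 657.274 → ⌈·⌉ = 658
j=3: r + 2k = 1002.774 → ⌈·⌉ = 1003
j=4: r + 3k = 1348.274 → ⌈·⌉ = 1349
j=5: r + 4k = 1693.774 → ⌈·⌉ = 1694
j=6: r + 5k = 2039.274 → ⌈·⌉ = 2040
j=7: r + 6k = 2384.774 → ⌈·⌉ = 2385
j=8: r + 7k = 2730.274 → ⌈·⌉ = 2731
j=9: r + 8k = 3075.774 → ⌈·⌉ = 3076
j=10: r + 9k = 3421.274 → ⌈·⌉ = 3422
j=11: r + 10k = 3766.774 → ⌈·⌉ = 3767
j=12: r + 11k = 4112.274 → ⌈·⌉ = 4113
j=13: r + 12k = 4457.774 → ⌈·⌉ = 4458
j=14: r + 13k = 4803.274 → ⌈·⌉ = 4804
j=15: r + 14k = 5148.774 → ⌈·⌉ = 5149
j=16: r + 15k = 5494.274 → ⌈·⌉ = 5495

312, 658, 1003, 1349, 1694, 2040, 2385, 2731, 3076, 3422, 3767, 4113, 4458, 4804, 5149, 5495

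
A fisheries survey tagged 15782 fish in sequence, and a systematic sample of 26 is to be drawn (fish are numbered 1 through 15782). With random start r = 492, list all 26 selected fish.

492, 1099, 1706, 2313, 2920, 3527, 4134, 4741, 5348, 5955, 6562, 7169, 7776, 8383, 8990, 9597, 10204, 10811, 11418, 12025, 12632, 13239, 13846, 14453, 15060, 15667

k = N/n = 15782/26 = 607
fish 1: 492
fish 2: 492 + 607 = 1099
fish 3: 1099 + 607 = 1706
fish 4: 1706 + 607 = 2313
fish 5: 2313 + 607 = 2920
fish 6: 2920 + 607 = 3527
fish 7: 3527 + 607 = 4134
fish 8: 4134 + 607 = 4741
fish 9: 4741 + 607 = 5348
fish 10: 5348 + 607 = 5955
fish 11: 5955 + 607 = 6562
fish 12: 6562 + 607 = 7169
fish 13: 7169 + 607 = 7776
fish 14: 7776 + 607 = 8383
fish 15: 8383 + 607 = 8990
fish 16: 8990 + 607 = 9597
fish 17: 9597 + 607 = 10204
fish 18: 10204 + 607 = 10811
fish 19: 10811 + 607 = 11418
fish 20: 11418 + 607 = 12025
fish 21: 12025 + 607 = 12632
fish 22: 12632 + 607 = 13239
fish 23: 13239 + 607 = 13846
fish 24: 13846 + 607 = 14453
fish 25: 14453 + 607 = 15060
fish 26: 15060 + 607 = 15667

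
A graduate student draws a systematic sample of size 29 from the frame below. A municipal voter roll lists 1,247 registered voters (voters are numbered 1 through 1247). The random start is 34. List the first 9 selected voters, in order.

34, 77, 120, 163, 206, 249, 292, 335, 378

k = N/n = 1247/29 = 43
voter 1: 34
voter 2: 34 + 43 = 77
voter 3: 77 + 43 = 120
voter 4: 120 + 43 = 163
voter 5: 163 + 43 = 206
voter 6: 206 + 43 = 249
voter 7: 249 + 43 = 292
voter 8: 292 + 43 = 335
voter 9: 335 + 43 = 378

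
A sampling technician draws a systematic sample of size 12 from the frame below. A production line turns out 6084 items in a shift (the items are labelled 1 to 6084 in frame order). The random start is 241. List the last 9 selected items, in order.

k = N/n = 6084/12 = 507
4th selection = 241 + 3×507 = 1762
5th: 1762 + 507 = 2269
6th: 2269 + 507 = 2776
7th: 2776 + 507 = 3283
8th: 3283 + 507 = 3790
9th: 3790 + 507 = 4297
10th: 4297 + 507 = 4804
11th: 4804 + 507 = 5311
12th: 5311 + 507 = 5818

1762, 2269, 2776, 3283, 3790, 4297, 4804, 5311, 5818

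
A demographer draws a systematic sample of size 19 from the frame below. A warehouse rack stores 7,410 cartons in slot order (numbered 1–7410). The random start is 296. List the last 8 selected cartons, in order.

4586, 4976, 5366, 5756, 6146, 6536, 6926, 7316

k = N/n = 7410/19 = 390
12th selection = 296 + 11×390 = 4586
13th: 4586 + 390 = 4976
14th: 4976 + 390 = 5366
15th: 5366 + 390 = 5756
16th: 5756 + 390 = 6146
17th: 6146 + 390 = 6536
18th: 6536 + 390 = 6926
19th: 6926 + 390 = 7316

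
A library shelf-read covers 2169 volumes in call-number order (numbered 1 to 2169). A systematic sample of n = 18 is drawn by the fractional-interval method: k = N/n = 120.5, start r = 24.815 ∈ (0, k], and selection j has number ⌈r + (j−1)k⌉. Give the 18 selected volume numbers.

j=1: r + 0k = 24.815 → ⌈·⌉ = 25
j=2: r + 1k = 145.315 → ⌈·⌉ = 146
j=3: r + 2k = 265.815 → ⌈·⌉ = 266
j=4: r + 3k = 386.315 → ⌈·⌉ = 387
j=5: r + 4k = 506.815 → ⌈·⌉ = 507
j=6: r + 5k = 627.315 → ⌈·⌉ = 628
j=7: r + 6k = 747.815 → ⌈·⌉ = 748
j=8: r + 7k = 868.315 → ⌈·⌉ = 869
j=9: r + 8k = 988.815 → ⌈·⌉ = 989
j=10: r + 9k = 1109.315 → ⌈·⌉ = 1110
j=11: r + 10k = 1229.815 → ⌈·⌉ = 1230
j=12: r + 11k = 1350.315 → ⌈·⌉ = 1351
j=13: r + 12k = 1470.815 → ⌈·⌉ = 1471
j=14: r + 13k = 1591.315 → ⌈·⌉ = 1592
j=15: r + 14k = 1711.815 → ⌈·⌉ = 1712
j=16: r + 15k = 1832.315 → ⌈·⌉ = 1833
j=17: r + 16k = 1952.815 → ⌈·⌉ = 1953
j=18: r + 17k = 2073.315 → ⌈·⌉ = 2074

25, 146, 266, 387, 507, 628, 748, 869, 989, 1110, 1230, 1351, 1471, 1592, 1712, 1833, 1953, 2074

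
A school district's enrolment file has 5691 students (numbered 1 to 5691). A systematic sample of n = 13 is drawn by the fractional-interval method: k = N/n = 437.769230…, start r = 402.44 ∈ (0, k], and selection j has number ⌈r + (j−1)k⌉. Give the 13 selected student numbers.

j=1: r + 0k = 402.44 → ⌈·⌉ = 403
j=2: r + 1k = 840.209230… → ⌈·⌉ = 841
j=3: r + 2k = 1277.978461… → ⌈·⌉ = 1278
j=4: r + 3k = 1715.747692… → ⌈·⌉ = 1716
j=5: r + 4k = 2153.516923… → ⌈·⌉ = 2154
j=6: r + 5k = 2591.286153… → ⌈·⌉ = 2592
j=7: r + 6k = 3029.055384… → ⌈·⌉ = 3030
j=8: r + 7k = 3466.824615… → ⌈·⌉ = 3467
j=9: r + 8k = 3904.593846… → ⌈·⌉ = 3905
j=10: r + 9k = 4342.363076… → ⌈·⌉ = 4343
j=11: r + 10k = 4780.132307… → ⌈·⌉ = 4781
j=12: r + 11k = 5217.901538… → ⌈·⌉ = 5218
j=13: r + 12k = 5655.670769… → ⌈·⌉ = 5656

403, 841, 1278, 1716, 2154, 2592, 3030, 3467, 3905, 4343, 4781, 5218, 5656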